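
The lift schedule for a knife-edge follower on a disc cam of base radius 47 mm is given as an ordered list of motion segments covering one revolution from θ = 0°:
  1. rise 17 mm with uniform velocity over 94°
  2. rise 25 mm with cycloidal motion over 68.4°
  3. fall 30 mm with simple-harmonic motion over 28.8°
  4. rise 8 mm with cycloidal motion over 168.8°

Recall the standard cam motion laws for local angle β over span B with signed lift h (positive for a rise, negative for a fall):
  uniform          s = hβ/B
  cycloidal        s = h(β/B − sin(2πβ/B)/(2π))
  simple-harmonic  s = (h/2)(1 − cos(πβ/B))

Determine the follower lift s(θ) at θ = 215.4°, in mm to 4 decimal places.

seg 1 [0°–94°] uniform, h=17: full span → s += 17 → s = 17.0000
seg 2 [94°–162.4°] cycloidal, h=25: full span → s += 25 → s = 42.0000
seg 3 [162.4°–191.2°] simple-harmonic, h=-30: full span → s += -30 → s = 12.0000
seg 4 [191.2°–360°] cycloidal, h=8: θ=215.4° here. β=24.2, B=168.8. 8·(0.1434 − sin(2π·0.1434)/(2π)) = 0.1489 → s = 12.1489

12.1489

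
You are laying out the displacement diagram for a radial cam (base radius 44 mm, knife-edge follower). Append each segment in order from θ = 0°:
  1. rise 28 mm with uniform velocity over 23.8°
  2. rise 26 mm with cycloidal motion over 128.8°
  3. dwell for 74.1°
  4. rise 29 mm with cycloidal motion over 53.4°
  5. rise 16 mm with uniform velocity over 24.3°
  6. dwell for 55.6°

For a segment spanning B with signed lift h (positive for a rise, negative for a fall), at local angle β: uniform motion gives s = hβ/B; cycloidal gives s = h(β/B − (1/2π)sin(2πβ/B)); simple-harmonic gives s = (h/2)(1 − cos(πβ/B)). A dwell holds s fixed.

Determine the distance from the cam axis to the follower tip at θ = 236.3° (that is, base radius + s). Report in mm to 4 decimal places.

seg 1 [0°–23.8°] uniform, h=28: full span → s += 28 → s = 28.0000
seg 2 [23.8°–152.6°] cycloidal, h=26: full span → s += 26 → s = 54.0000
seg 3 [152.6°–226.7°] dwell: s stays 54.0000
seg 4 [226.7°–280.1°] cycloidal, h=29: θ=236.3° here. β=9.6, B=53.4. 29·(0.1798 − sin(2π·0.1798)/(2π)) = 1.0400 → s = 55.0400
radial distance = base radius + s = 44 + 55.0400 = 99.0400

99.0400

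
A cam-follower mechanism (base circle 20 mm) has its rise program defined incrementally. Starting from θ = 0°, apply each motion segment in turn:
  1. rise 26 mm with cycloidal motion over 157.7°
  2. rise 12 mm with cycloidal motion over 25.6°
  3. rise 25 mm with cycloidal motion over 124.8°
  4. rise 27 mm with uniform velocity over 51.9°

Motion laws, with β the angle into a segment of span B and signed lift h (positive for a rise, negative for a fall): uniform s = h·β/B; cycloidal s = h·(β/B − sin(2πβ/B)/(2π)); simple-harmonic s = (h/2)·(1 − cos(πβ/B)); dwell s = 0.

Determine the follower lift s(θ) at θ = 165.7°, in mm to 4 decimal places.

seg 1 [0°–157.7°] cycloidal, h=26: full span → s += 26 → s = 26.0000
seg 2 [157.7°–183.3°] cycloidal, h=12: θ=165.7° here. β=8, B=25.6. 12·(0.3125 − sin(2π·0.3125)/(2π)) = 1.9855 → s = 27.9855

27.9855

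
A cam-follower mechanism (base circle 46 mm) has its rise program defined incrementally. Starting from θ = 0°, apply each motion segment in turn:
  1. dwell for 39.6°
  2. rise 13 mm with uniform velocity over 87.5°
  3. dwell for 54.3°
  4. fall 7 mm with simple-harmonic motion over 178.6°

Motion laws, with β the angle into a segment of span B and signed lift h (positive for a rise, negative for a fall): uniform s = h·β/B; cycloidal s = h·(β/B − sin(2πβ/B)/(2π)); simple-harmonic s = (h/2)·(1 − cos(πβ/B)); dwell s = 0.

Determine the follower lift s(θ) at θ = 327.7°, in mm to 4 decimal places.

seg 1 [0°–39.6°] dwell: s stays 0.0000
seg 2 [39.6°–127.1°] uniform, h=13: full span → s += 13 → s = 13.0000
seg 3 [127.1°–181.4°] dwell: s stays 13.0000
seg 4 [181.4°–360°] simple-harmonic, h=-7: θ=327.7° here. β=146.3, B=178.6. -7/2·(1 − cos(π·0.8191)) = -6.4501 → s = 6.5499

6.5499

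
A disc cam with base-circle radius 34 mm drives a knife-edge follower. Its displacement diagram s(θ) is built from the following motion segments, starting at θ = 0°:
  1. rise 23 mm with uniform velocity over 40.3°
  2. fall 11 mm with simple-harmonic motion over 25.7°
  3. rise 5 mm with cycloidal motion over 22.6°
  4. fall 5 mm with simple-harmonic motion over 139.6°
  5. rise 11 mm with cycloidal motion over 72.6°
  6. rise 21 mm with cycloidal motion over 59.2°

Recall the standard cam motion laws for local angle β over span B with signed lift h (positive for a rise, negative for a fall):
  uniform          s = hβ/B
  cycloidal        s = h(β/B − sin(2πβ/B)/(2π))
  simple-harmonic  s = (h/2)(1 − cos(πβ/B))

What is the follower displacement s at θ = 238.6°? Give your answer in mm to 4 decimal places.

seg 1 [0°–40.3°] uniform, h=23: full span → s += 23 → s = 23.0000
seg 2 [40.3°–66°] simple-harmonic, h=-11: full span → s += -11 → s = 12.0000
seg 3 [66°–88.6°] cycloidal, h=5: full span → s += 5 → s = 17.0000
seg 4 [88.6°–228.2°] simple-harmonic, h=-5: full span → s += -5 → s = 12.0000
seg 5 [228.2°–300.8°] cycloidal, h=11: θ=238.6° here. β=10.4, B=72.6. 11·(0.1433 − sin(2π·0.1433)/(2π)) = 0.2043 → s = 12.2043

12.2043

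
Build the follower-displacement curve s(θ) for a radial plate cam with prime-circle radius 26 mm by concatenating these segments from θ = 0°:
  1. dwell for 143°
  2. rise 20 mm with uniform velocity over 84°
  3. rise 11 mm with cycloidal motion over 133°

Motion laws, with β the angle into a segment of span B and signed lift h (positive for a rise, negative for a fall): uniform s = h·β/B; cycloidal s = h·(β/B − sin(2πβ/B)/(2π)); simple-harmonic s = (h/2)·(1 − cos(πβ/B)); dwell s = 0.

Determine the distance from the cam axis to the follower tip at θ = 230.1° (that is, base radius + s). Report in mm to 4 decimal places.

seg 1 [0°–143°] dwell: s stays 0.0000
seg 2 [143°–227°] uniform, h=20: full span → s += 20 → s = 20.0000
seg 3 [227°–360°] cycloidal, h=11: θ=230.1° here. β=3.1, B=133. 11·(0.0233 − sin(2π·0.0233)/(2π)) = 0.0009 → s = 20.0009
radial distance = base radius + s = 26 + 20.0009 = 46.0009

46.0009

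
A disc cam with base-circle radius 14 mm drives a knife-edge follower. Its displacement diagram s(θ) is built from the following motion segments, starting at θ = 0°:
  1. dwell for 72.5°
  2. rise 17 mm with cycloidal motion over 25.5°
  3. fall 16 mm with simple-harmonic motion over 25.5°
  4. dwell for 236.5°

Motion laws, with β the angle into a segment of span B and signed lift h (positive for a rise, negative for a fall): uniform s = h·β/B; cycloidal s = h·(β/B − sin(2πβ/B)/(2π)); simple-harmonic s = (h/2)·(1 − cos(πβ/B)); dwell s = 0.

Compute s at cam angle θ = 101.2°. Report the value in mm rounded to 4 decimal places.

seg 1 [0°–72.5°] dwell: s stays 0.0000
seg 2 [72.5°–98°] cycloidal, h=17: full span → s += 17 → s = 17.0000
seg 3 [98°–123.5°] simple-harmonic, h=-16: θ=101.2° here. β=3.2, B=25.5. -16/2·(1 − cos(π·0.1255)) = -0.6137 → s = 16.3863

16.3863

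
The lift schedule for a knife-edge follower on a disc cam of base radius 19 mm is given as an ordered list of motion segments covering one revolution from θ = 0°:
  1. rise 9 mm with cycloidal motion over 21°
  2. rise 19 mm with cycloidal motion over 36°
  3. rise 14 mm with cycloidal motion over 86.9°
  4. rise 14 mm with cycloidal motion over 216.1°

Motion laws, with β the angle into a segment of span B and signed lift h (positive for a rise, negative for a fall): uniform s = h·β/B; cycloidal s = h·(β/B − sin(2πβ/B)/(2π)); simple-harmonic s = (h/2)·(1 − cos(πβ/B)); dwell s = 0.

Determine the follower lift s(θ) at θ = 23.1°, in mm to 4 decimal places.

seg 1 [0°–21°] cycloidal, h=9: full span → s += 9 → s = 9.0000
seg 2 [21°–57°] cycloidal, h=19: θ=23.1° here. β=2.1, B=36. 19·(0.0583 − sin(2π·0.0583)/(2π)) = 0.0246 → s = 9.0246

9.0246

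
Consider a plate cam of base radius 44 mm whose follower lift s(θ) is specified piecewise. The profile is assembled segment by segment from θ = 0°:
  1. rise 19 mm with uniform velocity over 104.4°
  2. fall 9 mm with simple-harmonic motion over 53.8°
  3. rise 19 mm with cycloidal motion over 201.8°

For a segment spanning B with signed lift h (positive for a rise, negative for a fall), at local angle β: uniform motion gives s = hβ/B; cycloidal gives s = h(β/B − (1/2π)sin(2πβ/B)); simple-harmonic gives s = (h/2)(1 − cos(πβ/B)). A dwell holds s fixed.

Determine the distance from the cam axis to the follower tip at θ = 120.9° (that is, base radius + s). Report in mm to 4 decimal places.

seg 1 [0°–104.4°] uniform, h=19: full span → s += 19 → s = 19.0000
seg 2 [104.4°–158.2°] simple-harmonic, h=-9: θ=120.9° here. β=16.5, B=53.8. -9/2·(1 − cos(π·0.3067)) = -1.9321 → s = 17.0679
radial distance = base radius + s = 44 + 17.0679 = 61.0679

61.0679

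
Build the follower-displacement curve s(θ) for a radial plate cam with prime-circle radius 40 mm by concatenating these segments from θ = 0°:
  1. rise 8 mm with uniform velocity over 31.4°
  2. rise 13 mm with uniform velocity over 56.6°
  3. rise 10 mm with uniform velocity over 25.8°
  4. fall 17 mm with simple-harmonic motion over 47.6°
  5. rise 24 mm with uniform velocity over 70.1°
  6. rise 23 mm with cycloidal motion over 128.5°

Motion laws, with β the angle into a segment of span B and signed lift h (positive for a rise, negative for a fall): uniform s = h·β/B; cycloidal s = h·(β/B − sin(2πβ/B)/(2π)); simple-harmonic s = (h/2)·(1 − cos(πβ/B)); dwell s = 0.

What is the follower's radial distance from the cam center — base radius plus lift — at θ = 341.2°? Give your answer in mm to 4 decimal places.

seg 1 [0°–31.4°] uniform, h=8: full span → s += 8 → s = 8.0000
seg 2 [31.4°–88°] uniform, h=13: full span → s += 13 → s = 21.0000
seg 3 [88°–113.8°] uniform, h=10: full span → s += 10 → s = 31.0000
seg 4 [113.8°–161.4°] simple-harmonic, h=-17: full span → s += -17 → s = 14.0000
seg 5 [161.4°–231.5°] uniform, h=24: full span → s += 24 → s = 38.0000
seg 6 [231.5°–360°] cycloidal, h=23: θ=341.2° here. β=109.7, B=128.5. 23·(0.8537 − sin(2π·0.8537)/(2π)) = 22.5457 → s = 60.5457
radial distance = base radius + s = 40 + 60.5457 = 100.5457

100.5457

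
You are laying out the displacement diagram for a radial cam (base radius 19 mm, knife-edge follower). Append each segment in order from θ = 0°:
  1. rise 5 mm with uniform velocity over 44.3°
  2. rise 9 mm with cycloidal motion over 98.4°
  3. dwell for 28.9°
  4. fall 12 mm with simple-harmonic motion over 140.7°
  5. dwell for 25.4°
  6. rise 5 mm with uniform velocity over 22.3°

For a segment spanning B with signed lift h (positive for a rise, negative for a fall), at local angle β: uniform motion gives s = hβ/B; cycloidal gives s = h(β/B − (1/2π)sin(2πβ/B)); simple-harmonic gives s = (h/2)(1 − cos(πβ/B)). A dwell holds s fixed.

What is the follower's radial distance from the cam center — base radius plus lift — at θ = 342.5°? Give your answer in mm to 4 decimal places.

seg 1 [0°–44.3°] uniform, h=5: full span → s += 5 → s = 5.0000
seg 2 [44.3°–142.7°] cycloidal, h=9: full span → s += 9 → s = 14.0000
seg 3 [142.7°–171.6°] dwell: s stays 14.0000
seg 4 [171.6°–312.3°] simple-harmonic, h=-12: full span → s += -12 → s = 2.0000
seg 5 [312.3°–337.7°] dwell: s stays 2.0000
seg 6 [337.7°–360°] uniform, h=5: θ=342.5° here. β=4.8, B=22.3. 5·4.8/22.3 = 1.0762 → s = 3.0762
radial distance = base radius + s = 19 + 3.0762 = 22.0762

22.0762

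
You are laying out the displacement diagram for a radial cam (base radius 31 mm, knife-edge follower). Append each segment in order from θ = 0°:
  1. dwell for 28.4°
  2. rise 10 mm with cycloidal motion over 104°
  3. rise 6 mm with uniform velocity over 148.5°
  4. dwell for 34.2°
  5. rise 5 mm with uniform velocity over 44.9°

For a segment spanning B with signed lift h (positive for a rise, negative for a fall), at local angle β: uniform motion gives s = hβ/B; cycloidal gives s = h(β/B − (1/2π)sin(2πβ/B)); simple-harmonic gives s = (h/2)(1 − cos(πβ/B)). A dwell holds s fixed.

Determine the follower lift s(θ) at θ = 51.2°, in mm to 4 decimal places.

seg 1 [0°–28.4°] dwell: s stays 0.0000
seg 2 [28.4°–132.4°] cycloidal, h=10: θ=51.2° here. β=22.8, B=104. 10·(0.2192 − sin(2π·0.2192)/(2π)) = 0.6304 → s = 0.6304

0.6304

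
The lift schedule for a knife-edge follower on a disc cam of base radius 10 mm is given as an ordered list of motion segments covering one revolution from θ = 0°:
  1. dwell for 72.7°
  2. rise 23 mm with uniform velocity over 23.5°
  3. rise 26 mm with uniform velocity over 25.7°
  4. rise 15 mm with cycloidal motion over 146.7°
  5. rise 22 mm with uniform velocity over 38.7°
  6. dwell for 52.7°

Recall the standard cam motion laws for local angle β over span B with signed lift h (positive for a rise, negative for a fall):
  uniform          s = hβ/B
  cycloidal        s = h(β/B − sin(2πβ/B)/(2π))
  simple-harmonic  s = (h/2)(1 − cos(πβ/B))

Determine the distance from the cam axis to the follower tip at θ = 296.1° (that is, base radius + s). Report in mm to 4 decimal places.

seg 1 [0°–72.7°] dwell: s stays 0.0000
seg 2 [72.7°–96.2°] uniform, h=23: full span → s += 23 → s = 23.0000
seg 3 [96.2°–121.9°] uniform, h=26: full span → s += 26 → s = 49.0000
seg 4 [121.9°–268.6°] cycloidal, h=15: full span → s += 15 → s = 64.0000
seg 5 [268.6°–307.3°] uniform, h=22: θ=296.1° here. β=27.5, B=38.7. 22·27.5/38.7 = 15.6331 → s = 79.6331
radial distance = base radius + s = 10 + 79.6331 = 89.6331

89.6331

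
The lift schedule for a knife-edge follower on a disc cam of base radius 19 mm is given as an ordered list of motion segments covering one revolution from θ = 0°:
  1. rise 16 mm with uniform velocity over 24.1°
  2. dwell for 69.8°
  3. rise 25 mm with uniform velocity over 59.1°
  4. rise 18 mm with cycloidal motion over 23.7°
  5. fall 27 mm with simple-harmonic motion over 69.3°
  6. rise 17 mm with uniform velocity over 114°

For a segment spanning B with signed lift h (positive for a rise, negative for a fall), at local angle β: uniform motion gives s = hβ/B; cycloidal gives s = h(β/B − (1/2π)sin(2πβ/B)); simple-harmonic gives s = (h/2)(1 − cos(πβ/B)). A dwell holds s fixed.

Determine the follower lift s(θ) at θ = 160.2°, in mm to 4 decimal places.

seg 1 [0°–24.1°] uniform, h=16: full span → s += 16 → s = 16.0000
seg 2 [24.1°–93.9°] dwell: s stays 16.0000
seg 3 [93.9°–153°] uniform, h=25: full span → s += 25 → s = 41.0000
seg 4 [153°–176.7°] cycloidal, h=18: θ=160.2° here. β=7.2, B=23.7. 18·(0.3038 − sin(2π·0.3038)/(2π)) = 2.7657 → s = 43.7657

43.7657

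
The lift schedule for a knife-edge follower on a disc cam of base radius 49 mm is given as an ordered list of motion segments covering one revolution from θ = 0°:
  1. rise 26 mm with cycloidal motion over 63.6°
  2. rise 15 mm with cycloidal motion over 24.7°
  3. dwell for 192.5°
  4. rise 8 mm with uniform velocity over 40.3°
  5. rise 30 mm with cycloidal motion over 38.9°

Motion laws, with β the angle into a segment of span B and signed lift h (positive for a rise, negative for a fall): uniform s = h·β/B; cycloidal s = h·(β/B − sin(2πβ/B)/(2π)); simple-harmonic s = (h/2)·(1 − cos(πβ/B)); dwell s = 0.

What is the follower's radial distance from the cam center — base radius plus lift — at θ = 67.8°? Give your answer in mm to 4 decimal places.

seg 1 [0°–63.6°] cycloidal, h=26: full span → s += 26 → s = 26.0000
seg 2 [63.6°–88.3°] cycloidal, h=15: θ=67.8° here. β=4.2, B=24.7. 15·(0.1700 − sin(2π·0.1700)/(2π)) = 0.4583 → s = 26.4583
radial distance = base radius + s = 49 + 26.4583 = 75.4583

75.4583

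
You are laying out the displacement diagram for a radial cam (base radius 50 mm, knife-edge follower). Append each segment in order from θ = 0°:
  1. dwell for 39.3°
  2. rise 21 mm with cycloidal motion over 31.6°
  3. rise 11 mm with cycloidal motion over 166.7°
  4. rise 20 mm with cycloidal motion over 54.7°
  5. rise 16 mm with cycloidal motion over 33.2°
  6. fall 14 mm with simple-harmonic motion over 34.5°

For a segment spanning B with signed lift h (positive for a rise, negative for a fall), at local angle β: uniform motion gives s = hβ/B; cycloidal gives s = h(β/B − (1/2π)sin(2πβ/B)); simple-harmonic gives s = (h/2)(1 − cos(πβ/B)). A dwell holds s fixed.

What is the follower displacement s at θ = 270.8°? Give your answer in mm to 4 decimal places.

seg 1 [0°–39.3°] dwell: s stays 0.0000
seg 2 [39.3°–70.9°] cycloidal, h=21: full span → s += 21 → s = 21.0000
seg 3 [70.9°–237.6°] cycloidal, h=11: full span → s += 11 → s = 32.0000
seg 4 [237.6°–292.3°] cycloidal, h=20: θ=270.8° here. β=33.2, B=54.7. 20·(0.6069 − sin(2π·0.6069)/(2π)) = 14.1205 → s = 46.1205

46.1205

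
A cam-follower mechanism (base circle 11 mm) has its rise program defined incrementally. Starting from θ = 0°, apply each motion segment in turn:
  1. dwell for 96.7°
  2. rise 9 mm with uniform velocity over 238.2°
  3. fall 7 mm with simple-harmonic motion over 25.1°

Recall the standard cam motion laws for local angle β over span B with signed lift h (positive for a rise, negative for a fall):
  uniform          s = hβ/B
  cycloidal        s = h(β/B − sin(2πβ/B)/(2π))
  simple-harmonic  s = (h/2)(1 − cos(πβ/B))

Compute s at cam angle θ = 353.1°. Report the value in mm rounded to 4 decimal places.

seg 1 [0°–96.7°] dwell: s stays 0.0000
seg 2 [96.7°–334.9°] uniform, h=9: full span → s += 9 → s = 9.0000
seg 3 [334.9°–360°] simple-harmonic, h=-7: θ=353.1° here. β=18.2, B=25.1. -7/2·(1 − cos(π·0.7251)) = -5.7739 → s = 3.2261

3.2261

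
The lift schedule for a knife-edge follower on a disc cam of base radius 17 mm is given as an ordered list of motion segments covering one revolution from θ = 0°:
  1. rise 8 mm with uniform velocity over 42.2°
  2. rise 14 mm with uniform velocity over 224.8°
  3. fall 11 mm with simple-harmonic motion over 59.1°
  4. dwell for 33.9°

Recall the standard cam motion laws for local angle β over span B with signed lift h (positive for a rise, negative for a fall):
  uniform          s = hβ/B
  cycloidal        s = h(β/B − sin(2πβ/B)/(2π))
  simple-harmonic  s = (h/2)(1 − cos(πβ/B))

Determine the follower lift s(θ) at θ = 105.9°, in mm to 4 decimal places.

seg 1 [0°–42.2°] uniform, h=8: full span → s += 8 → s = 8.0000
seg 2 [42.2°–267°] uniform, h=14: θ=105.9° here. β=63.7, B=224.8. 14·63.7/224.8 = 3.9671 → s = 11.9671

11.9671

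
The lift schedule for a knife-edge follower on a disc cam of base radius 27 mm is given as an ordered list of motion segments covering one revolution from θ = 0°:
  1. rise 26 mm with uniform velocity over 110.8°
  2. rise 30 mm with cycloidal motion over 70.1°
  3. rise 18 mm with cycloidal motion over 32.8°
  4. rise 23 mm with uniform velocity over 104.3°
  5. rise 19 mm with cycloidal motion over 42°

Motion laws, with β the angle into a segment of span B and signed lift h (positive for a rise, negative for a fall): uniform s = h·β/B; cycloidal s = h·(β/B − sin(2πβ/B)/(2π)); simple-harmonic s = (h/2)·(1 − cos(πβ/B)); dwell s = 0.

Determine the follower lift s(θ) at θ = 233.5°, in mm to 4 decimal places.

seg 1 [0°–110.8°] uniform, h=26: full span → s += 26 → s = 26.0000
seg 2 [110.8°–180.9°] cycloidal, h=30: full span → s += 30 → s = 56.0000
seg 3 [180.9°–213.7°] cycloidal, h=18: full span → s += 18 → s = 74.0000
seg 4 [213.7°–318°] uniform, h=23: θ=233.5° here. β=19.8, B=104.3. 23·19.8/104.3 = 4.3663 → s = 78.3663

78.3663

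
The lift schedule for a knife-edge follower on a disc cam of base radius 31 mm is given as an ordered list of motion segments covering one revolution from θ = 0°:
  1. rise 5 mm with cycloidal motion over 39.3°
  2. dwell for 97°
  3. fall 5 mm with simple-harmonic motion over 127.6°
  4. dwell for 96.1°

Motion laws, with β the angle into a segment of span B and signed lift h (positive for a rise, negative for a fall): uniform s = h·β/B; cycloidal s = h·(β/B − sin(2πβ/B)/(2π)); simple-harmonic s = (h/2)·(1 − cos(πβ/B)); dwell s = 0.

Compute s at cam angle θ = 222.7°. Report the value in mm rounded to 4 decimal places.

seg 1 [0°–39.3°] cycloidal, h=5: full span → s += 5 → s = 5.0000
seg 2 [39.3°–136.3°] dwell: s stays 5.0000
seg 3 [136.3°–263.9°] simple-harmonic, h=-5: θ=222.7° here. β=86.4, B=127.6. -5/2·(1 − cos(π·0.6771)) = -3.8204 → s = 1.1796

1.1796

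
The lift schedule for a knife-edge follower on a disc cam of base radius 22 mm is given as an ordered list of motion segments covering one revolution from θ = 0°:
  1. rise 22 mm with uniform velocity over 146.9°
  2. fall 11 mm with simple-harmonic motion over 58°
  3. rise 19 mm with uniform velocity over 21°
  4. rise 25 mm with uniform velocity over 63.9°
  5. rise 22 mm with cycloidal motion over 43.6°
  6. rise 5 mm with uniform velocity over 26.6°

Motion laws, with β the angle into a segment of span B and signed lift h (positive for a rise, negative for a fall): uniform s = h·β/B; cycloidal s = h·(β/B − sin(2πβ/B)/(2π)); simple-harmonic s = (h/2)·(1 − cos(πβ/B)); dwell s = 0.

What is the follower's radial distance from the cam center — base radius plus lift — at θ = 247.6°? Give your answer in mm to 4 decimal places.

seg 1 [0°–146.9°] uniform, h=22: full span → s += 22 → s = 22.0000
seg 2 [146.9°–204.9°] simple-harmonic, h=-11: full span → s += -11 → s = 11.0000
seg 3 [204.9°–225.9°] uniform, h=19: full span → s += 19 → s = 30.0000
seg 4 [225.9°–289.8°] uniform, h=25: θ=247.6° here. β=21.7, B=63.9. 25·21.7/63.9 = 8.4898 → s = 38.4898
radial distance = base radius + s = 22 + 38.4898 = 60.4898

60.4898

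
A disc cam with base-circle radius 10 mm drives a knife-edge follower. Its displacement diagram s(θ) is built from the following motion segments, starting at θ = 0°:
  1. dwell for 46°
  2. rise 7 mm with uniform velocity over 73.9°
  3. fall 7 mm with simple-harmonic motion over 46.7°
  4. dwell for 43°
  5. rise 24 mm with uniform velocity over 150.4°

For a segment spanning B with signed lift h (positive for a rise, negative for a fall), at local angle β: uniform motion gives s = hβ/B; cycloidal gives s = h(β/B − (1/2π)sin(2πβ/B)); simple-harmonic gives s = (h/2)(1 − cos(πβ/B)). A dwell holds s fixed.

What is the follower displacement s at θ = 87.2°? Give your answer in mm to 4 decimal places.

seg 1 [0°–46°] dwell: s stays 0.0000
seg 2 [46°–119.9°] uniform, h=7: θ=87.2° here. β=41.2, B=73.9. 7·41.2/73.9 = 3.9026 → s = 3.9026

3.9026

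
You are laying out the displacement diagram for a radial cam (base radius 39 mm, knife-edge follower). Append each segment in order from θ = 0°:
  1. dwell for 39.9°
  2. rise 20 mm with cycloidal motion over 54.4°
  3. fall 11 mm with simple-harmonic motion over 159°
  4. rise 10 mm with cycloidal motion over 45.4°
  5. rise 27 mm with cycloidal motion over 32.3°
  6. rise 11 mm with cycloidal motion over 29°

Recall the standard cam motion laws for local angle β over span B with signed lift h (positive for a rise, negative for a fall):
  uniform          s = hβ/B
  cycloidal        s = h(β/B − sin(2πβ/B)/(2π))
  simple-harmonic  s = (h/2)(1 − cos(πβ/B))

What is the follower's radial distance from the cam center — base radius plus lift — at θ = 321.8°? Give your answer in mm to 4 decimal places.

seg 1 [0°–39.9°] dwell: s stays 0.0000
seg 2 [39.9°–94.3°] cycloidal, h=20: full span → s += 20 → s = 20.0000
seg 3 [94.3°–253.3°] simple-harmonic, h=-11: full span → s += -11 → s = 9.0000
seg 4 [253.3°–298.7°] cycloidal, h=10: full span → s += 10 → s = 19.0000
seg 5 [298.7°–331°] cycloidal, h=27: θ=321.8° here. β=23.1, B=32.3. 27·(0.7152 − sin(2π·0.7152)/(2π)) = 23.5043 → s = 42.5043
radial distance = base radius + s = 39 + 42.5043 = 81.5043

81.5043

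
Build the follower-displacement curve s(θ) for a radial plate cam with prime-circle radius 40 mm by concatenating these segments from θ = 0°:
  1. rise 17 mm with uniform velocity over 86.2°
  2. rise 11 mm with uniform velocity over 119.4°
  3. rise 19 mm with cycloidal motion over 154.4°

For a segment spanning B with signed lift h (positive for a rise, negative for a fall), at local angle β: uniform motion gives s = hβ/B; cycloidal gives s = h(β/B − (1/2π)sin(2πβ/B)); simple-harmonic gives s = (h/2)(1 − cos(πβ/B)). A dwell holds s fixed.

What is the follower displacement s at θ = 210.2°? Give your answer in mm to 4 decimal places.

seg 1 [0°–86.2°] uniform, h=17: full span → s += 17 → s = 17.0000
seg 2 [86.2°–205.6°] uniform, h=11: full span → s += 11 → s = 28.0000
seg 3 [205.6°–360°] cycloidal, h=19: θ=210.2° here. β=4.6, B=154.4. 19·(0.0298 − sin(2π·0.0298)/(2π)) = 0.0033 → s = 28.0033

28.0033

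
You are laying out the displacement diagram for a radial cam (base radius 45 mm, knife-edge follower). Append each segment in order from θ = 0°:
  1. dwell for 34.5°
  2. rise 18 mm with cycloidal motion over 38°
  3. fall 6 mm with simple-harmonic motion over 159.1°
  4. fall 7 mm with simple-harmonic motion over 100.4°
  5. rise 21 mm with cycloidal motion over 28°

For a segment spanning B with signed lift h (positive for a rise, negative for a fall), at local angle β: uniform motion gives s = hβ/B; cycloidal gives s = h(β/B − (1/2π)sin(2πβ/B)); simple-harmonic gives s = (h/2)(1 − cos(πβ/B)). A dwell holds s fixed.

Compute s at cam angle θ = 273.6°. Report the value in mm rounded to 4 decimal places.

seg 1 [0°–34.5°] dwell: s stays 0.0000
seg 2 [34.5°–72.5°] cycloidal, h=18: full span → s += 18 → s = 18.0000
seg 3 [72.5°–231.6°] simple-harmonic, h=-6: full span → s += -6 → s = 12.0000
seg 4 [231.6°–332°] simple-harmonic, h=-7: θ=273.6° here. β=42, B=100.4. -7/2·(1 − cos(π·0.4183)) = -2.6118 → s = 9.3882

9.3882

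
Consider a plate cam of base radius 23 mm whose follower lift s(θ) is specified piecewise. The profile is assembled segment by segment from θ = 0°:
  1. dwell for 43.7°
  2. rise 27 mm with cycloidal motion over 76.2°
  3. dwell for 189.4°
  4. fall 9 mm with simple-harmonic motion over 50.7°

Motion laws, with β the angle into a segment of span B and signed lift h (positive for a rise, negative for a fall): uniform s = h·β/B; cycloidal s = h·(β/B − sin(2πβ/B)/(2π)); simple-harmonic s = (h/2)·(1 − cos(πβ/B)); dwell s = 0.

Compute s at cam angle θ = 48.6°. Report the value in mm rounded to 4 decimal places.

seg 1 [0°–43.7°] dwell: s stays 0.0000
seg 2 [43.7°–119.9°] cycloidal, h=27: θ=48.6° here. β=4.9, B=76.2. 27·(0.0643 − sin(2π·0.0643)/(2π)) = 0.0469 → s = 0.0469

0.0469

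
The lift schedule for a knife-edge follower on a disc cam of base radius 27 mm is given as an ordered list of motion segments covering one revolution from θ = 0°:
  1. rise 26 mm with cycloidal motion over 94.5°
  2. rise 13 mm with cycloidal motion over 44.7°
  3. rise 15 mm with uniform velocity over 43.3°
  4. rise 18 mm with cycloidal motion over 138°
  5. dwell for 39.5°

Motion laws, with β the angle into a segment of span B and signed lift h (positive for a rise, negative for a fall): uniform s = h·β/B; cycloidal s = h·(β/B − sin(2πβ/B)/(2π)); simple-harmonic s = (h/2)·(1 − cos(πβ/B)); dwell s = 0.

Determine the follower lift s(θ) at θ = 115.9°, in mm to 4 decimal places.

seg 1 [0°–94.5°] cycloidal, h=26: full span → s += 26 → s = 26.0000
seg 2 [94.5°–139.2°] cycloidal, h=13: θ=115.9° here. β=21.4, B=44.7. 13·(0.4787 − sin(2π·0.4787)/(2π)) = 5.9482 → s = 31.9482

31.9482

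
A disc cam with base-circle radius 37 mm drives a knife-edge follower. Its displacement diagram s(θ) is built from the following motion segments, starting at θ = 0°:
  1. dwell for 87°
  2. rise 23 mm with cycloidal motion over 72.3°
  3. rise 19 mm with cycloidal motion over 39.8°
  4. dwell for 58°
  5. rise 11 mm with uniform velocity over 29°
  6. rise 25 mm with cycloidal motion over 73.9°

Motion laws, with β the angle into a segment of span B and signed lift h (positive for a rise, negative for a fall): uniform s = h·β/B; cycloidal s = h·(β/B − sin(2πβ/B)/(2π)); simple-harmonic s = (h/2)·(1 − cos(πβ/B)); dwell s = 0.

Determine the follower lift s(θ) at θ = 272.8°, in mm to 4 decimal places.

seg 1 [0°–87°] dwell: s stays 0.0000
seg 2 [87°–159.3°] cycloidal, h=23: full span → s += 23 → s = 23.0000
seg 3 [159.3°–199.1°] cycloidal, h=19: full span → s += 19 → s = 42.0000
seg 4 [199.1°–257.1°] dwell: s stays 42.0000
seg 5 [257.1°–286.1°] uniform, h=11: θ=272.8° here. β=15.7, B=29. 11·15.7/29 = 5.9552 → s = 47.9552

47.9552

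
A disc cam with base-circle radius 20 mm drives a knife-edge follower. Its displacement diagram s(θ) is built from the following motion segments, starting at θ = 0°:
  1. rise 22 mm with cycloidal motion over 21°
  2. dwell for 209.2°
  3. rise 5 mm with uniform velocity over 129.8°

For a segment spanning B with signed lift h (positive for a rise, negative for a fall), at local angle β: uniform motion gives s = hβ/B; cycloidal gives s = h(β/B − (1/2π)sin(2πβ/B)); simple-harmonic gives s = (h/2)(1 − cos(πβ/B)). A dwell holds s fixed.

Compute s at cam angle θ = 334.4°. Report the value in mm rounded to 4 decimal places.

seg 1 [0°–21°] cycloidal, h=22: full span → s += 22 → s = 22.0000
seg 2 [21°–230.2°] dwell: s stays 22.0000
seg 3 [230.2°–360°] uniform, h=5: θ=334.4° here. β=104.2, B=129.8. 5·104.2/129.8 = 4.0139 → s = 26.0139

26.0139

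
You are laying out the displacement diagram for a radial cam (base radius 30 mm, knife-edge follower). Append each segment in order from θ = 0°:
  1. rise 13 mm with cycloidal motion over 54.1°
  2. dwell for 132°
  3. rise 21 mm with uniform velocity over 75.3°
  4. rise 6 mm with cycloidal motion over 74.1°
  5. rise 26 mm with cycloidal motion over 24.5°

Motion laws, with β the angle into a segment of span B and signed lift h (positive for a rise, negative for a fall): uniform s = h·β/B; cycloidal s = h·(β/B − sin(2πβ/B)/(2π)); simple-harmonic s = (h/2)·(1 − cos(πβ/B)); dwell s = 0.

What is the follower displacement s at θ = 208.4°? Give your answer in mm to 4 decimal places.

seg 1 [0°–54.1°] cycloidal, h=13: full span → s += 13 → s = 13.0000
seg 2 [54.1°–186.1°] dwell: s stays 13.0000
seg 3 [186.1°–261.4°] uniform, h=21: θ=208.4° here. β=22.3, B=75.3. 21·22.3/75.3 = 6.2191 → s = 19.2191

19.2191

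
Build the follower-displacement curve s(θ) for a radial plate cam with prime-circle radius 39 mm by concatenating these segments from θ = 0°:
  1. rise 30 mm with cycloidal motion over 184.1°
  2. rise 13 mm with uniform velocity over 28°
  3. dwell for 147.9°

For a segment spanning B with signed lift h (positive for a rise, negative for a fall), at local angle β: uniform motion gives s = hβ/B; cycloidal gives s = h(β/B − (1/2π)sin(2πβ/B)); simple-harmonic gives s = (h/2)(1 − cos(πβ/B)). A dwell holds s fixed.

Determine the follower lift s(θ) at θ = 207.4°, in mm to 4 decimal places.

seg 1 [0°–184.1°] cycloidal, h=30: full span → s += 30 → s = 30.0000
seg 2 [184.1°–212.1°] uniform, h=13: θ=207.4° here. β=23.3, B=28. 13·23.3/28 = 10.8179 → s = 40.8179

40.8179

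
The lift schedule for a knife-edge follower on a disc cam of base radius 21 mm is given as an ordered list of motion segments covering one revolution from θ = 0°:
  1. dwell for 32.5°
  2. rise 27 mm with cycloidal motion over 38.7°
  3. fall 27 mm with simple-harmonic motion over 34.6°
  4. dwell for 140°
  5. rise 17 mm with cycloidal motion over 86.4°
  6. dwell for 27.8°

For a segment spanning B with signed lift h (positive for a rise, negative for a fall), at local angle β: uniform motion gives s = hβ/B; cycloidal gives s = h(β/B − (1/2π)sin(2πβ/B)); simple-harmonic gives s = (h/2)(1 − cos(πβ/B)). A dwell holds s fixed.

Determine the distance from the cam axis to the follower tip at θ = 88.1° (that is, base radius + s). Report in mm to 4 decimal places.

seg 1 [0°–32.5°] dwell: s stays 0.0000
seg 2 [32.5°–71.2°] cycloidal, h=27: full span → s += 27 → s = 27.0000
seg 3 [71.2°–105.8°] simple-harmonic, h=-27: θ=88.1° here. β=16.9, B=34.6. -27/2·(1 − cos(π·0.4884)) = -13.0098 → s = 13.9902
radial distance = base radius + s = 21 + 13.9902 = 34.9902

34.9902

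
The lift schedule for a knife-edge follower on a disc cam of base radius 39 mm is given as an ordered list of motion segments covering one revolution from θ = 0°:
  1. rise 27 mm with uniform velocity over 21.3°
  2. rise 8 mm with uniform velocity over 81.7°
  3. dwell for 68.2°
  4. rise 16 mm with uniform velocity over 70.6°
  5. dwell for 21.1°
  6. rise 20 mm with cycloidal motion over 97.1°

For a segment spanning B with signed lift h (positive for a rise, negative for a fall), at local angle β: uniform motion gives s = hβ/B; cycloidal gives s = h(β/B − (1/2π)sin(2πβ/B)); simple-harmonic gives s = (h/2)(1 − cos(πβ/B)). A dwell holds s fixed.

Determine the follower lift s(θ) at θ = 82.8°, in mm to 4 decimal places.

seg 1 [0°–21.3°] uniform, h=27: full span → s += 27 → s = 27.0000
seg 2 [21.3°–103°] uniform, h=8: θ=82.8° here. β=61.5, B=81.7. 8·61.5/81.7 = 6.0220 → s = 33.0220

33.0220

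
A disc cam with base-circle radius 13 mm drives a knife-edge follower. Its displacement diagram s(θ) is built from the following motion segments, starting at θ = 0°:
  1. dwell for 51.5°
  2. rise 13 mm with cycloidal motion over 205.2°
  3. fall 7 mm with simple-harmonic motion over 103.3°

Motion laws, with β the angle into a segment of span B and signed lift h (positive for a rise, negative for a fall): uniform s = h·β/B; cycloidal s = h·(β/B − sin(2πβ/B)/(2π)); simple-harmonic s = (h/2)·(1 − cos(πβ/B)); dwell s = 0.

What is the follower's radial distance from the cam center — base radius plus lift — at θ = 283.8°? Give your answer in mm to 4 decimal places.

seg 1 [0°–51.5°] dwell: s stays 0.0000
seg 2 [51.5°–256.7°] cycloidal, h=13: full span → s += 13 → s = 13.0000
seg 3 [256.7°–360°] simple-harmonic, h=-7: θ=283.8° here. β=27.1, B=103.3. -7/2·(1 − cos(π·0.2623)) = -1.1229 → s = 11.8771
radial distance = base radius + s = 13 + 11.8771 = 24.8771

24.8771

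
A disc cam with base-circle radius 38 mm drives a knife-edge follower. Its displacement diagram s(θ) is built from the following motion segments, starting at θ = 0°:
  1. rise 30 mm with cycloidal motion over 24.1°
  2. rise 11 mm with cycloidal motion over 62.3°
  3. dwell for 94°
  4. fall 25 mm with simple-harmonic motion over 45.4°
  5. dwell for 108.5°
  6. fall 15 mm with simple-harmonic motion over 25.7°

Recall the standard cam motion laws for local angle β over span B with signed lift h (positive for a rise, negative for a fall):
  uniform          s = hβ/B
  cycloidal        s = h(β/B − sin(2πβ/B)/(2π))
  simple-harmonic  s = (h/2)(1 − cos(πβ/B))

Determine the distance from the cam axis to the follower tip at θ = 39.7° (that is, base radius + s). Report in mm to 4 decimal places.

seg 1 [0°–24.1°] cycloidal, h=30: full span → s += 30 → s = 30.0000
seg 2 [24.1°–86.4°] cycloidal, h=11: θ=39.7° here. β=15.6, B=62.3. 11·(0.2504 − sin(2π·0.2504)/(2π)) = 1.0037 → s = 31.0037
radial distance = base radius + s = 38 + 31.0037 = 69.0037

69.0037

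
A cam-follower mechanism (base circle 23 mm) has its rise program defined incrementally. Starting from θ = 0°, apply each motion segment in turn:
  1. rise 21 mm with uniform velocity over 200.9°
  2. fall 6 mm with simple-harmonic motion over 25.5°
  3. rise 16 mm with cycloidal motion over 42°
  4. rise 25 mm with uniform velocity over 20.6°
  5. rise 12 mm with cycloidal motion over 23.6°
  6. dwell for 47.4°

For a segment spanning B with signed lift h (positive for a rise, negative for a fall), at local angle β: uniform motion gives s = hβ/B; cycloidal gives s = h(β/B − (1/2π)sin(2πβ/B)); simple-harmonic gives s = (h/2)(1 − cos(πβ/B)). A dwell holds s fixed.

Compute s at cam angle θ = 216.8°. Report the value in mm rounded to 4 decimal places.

seg 1 [0°–200.9°] uniform, h=21: full span → s += 21 → s = 21.0000
seg 2 [200.9°–226.4°] simple-harmonic, h=-6: θ=216.8° here. β=15.9, B=25.5. -6/2·(1 − cos(π·0.6235)) = -4.1352 → s = 16.8648

16.8648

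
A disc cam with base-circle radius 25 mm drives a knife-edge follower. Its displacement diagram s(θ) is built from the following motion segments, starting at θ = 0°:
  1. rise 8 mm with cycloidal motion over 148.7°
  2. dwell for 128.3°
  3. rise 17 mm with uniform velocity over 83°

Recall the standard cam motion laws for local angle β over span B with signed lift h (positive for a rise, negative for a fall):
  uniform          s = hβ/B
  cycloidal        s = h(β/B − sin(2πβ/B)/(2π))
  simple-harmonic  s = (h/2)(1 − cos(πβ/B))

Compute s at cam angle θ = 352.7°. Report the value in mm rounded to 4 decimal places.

seg 1 [0°–148.7°] cycloidal, h=8: full span → s += 8 → s = 8.0000
seg 2 [148.7°–277°] dwell: s stays 8.0000
seg 3 [277°–360°] uniform, h=17: θ=352.7° here. β=75.7, B=83. 17·75.7/83 = 15.5048 → s = 23.5048

23.5048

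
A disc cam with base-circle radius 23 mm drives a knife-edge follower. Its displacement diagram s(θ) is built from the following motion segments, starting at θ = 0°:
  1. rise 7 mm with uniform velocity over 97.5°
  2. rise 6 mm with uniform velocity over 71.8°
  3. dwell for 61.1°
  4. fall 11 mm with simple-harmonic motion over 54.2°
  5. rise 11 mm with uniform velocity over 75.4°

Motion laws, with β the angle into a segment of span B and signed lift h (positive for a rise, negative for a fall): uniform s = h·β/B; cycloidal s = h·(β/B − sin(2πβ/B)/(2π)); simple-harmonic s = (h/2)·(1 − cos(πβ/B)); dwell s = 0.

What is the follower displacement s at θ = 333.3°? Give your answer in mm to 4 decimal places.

seg 1 [0°–97.5°] uniform, h=7: full span → s += 7 → s = 7.0000
seg 2 [97.5°–169.3°] uniform, h=6: full span → s += 6 → s = 13.0000
seg 3 [169.3°–230.4°] dwell: s stays 13.0000
seg 4 [230.4°–284.6°] simple-harmonic, h=-11: full span → s += -11 → s = 2.0000
seg 5 [284.6°–360°] uniform, h=11: θ=333.3° here. β=48.7, B=75.4. 11·48.7/75.4 = 7.1048 → s = 9.1048

9.1048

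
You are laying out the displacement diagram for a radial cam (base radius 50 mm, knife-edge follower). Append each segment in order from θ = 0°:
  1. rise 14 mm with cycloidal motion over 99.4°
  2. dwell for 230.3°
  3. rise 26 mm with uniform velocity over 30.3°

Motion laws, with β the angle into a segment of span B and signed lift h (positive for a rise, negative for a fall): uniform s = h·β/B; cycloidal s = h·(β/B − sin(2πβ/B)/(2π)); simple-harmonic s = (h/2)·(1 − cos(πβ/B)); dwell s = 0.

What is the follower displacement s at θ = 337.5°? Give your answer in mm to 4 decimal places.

seg 1 [0°–99.4°] cycloidal, h=14: full span → s += 14 → s = 14.0000
seg 2 [99.4°–329.7°] dwell: s stays 14.0000
seg 3 [329.7°–360°] uniform, h=26: θ=337.5° here. β=7.8, B=30.3. 26·7.8/30.3 = 6.6931 → s = 20.6931

20.6931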